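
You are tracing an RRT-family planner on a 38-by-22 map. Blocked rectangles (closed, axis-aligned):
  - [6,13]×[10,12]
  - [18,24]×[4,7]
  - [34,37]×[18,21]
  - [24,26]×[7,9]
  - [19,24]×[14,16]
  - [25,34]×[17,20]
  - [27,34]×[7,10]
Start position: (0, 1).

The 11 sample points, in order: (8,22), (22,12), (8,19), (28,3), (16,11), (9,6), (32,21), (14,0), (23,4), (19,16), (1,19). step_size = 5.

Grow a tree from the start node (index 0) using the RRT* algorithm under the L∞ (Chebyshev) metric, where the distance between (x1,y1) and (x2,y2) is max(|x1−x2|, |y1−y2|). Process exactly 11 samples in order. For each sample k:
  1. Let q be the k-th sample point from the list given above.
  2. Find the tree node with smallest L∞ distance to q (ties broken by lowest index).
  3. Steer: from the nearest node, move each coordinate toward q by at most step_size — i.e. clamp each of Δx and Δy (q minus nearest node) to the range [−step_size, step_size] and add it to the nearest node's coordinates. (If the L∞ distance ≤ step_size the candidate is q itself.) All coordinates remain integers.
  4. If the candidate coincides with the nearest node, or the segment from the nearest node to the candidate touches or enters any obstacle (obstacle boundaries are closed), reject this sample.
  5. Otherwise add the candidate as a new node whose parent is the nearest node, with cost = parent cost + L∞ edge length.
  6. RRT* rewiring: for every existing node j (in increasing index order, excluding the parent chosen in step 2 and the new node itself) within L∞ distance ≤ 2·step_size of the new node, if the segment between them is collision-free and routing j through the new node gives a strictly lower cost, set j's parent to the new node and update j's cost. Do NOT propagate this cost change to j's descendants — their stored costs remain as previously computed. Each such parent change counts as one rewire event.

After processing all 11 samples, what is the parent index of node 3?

1. q=(8,22) nearest=0 d=21 new=(5,6) → add node 1 parent=0 cost=5
2. q=(22,12) nearest=1 d=17 new=(10,11) → blocked by [6,13]×[10,12], reject
3. q=(8,19) nearest=1 d=13 new=(8,11) → blocked by [6,13]×[10,12], reject
4. q=(28,3) nearest=1 d=23 new=(10,3) → add node 2 parent=1 cost=10
5. q=(16,11) nearest=2 d=8 new=(15,8) → add node 3 parent=2 cost=15
6. q=(9,6) nearest=2 d=3 new=(9,6) → add node 4 parent=2 cost=13
7. q=(32,21) nearest=3 d=17 new=(20,13) → add node 5 parent=3 cost=20
8. q=(14,0) nearest=2 d=4 new=(14,0) → add node 6 parent=2 cost=14
9. q=(23,4) nearest=3 d=8 new=(20,4) → blocked by [18,24]×[4,7], reject
10. q=(19,16) nearest=5 d=3 new=(19,16) → blocked by [19,24]×[14,16], reject
11. q=(1,19) nearest=1 d=13 new=(1,11) → add node 7 parent=1 cost=10

Parent of node 3: 2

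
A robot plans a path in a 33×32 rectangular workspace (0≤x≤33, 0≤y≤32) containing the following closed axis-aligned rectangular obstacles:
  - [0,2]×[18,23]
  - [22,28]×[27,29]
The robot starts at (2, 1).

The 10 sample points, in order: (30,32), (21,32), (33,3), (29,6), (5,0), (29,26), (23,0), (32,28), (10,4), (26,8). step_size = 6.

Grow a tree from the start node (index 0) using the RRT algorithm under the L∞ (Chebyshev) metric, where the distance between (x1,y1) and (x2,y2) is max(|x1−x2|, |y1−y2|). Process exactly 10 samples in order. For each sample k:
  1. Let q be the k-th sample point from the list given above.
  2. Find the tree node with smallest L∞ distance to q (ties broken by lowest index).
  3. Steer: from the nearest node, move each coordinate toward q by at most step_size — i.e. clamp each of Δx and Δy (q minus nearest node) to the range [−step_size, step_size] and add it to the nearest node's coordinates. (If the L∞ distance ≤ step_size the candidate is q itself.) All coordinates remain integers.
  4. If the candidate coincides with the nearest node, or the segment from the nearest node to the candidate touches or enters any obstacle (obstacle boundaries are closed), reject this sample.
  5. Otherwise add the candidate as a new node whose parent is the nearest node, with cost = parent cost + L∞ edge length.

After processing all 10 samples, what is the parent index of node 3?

Parent of node 3: 2

1. q=(30,32) nearest=0 d=31 new=(8,7) → add node 1 parent=0 cost=6
2. q=(21,32) nearest=1 d=25 new=(14,13) → add node 2 parent=1 cost=12
3. q=(33,3) nearest=2 d=19 new=(20,7) → add node 3 parent=2 cost=18
4. q=(29,6) nearest=3 d=9 new=(26,6) → add node 4 parent=3 cost=24
5. q=(5,0) nearest=0 d=3 new=(5,0) → add node 5 parent=0 cost=3
6. q=(29,26) nearest=2 d=15 new=(20,19) → add node 6 parent=2 cost=18
7. q=(23,0) nearest=4 d=6 new=(23,0) → add node 7 parent=4 cost=30
8. q=(32,28) nearest=6 d=12 new=(26,25) → add node 8 parent=6 cost=24
9. q=(10,4) nearest=1 d=3 new=(10,4) → add node 9 parent=1 cost=9
10. q=(26,8) nearest=4 d=2 new=(26,8) → add node 10 parent=4 cost=26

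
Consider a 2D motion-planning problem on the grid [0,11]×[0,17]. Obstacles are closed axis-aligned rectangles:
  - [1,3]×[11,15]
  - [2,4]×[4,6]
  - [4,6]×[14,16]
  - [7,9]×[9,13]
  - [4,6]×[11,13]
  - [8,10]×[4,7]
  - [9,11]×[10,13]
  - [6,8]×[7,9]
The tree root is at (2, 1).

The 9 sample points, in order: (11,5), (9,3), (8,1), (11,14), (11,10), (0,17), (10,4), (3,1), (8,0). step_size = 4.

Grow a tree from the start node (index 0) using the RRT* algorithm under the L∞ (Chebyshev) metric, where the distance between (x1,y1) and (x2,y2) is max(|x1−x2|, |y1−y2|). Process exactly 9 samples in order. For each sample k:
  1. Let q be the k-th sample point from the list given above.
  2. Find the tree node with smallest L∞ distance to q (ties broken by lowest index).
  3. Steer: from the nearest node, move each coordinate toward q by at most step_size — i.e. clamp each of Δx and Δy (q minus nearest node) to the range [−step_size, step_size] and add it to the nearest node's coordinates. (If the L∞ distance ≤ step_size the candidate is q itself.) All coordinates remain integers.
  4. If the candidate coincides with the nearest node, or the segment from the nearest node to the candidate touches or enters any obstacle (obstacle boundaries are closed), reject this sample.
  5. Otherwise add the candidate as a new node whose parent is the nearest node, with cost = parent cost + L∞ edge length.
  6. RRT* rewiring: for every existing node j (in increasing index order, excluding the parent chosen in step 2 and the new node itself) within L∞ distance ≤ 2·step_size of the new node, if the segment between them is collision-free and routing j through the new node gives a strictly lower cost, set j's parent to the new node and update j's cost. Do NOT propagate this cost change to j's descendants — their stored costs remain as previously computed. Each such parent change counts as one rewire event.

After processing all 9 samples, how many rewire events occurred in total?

Rewire events: 1

1. q=(11,5) nearest=0 d=9 new=(6,5) → add node 1 parent=0 cost=4
2. q=(9,3) nearest=1 d=3 new=(9,3) → add node 2 parent=1 cost=7
3. q=(8,1) nearest=2 d=2 new=(8,1) → add node 3 parent=2 cost=9
4. q=(11,14) nearest=1 d=9 new=(10,9) → blocked by [8,10]×[4,7], reject
5. q=(11,10) nearest=1 d=5 new=(10,9) → blocked by [8,10]×[4,7], reject
6. q=(0,17) nearest=1 d=12 new=(2,9) → add node 4 parent=1 cost=8
7. q=(10,4) nearest=2 d=1 new=(10,4) → blocked by [8,10]×[4,7], reject
8. q=(3,1) nearest=0 d=1 new=(3,1) → add node 5 parent=0 cost=1; rewire 3→5 (6<9)
9. q=(8,0) nearest=3 d=1 new=(8,0) → add node 6 parent=3 cost=7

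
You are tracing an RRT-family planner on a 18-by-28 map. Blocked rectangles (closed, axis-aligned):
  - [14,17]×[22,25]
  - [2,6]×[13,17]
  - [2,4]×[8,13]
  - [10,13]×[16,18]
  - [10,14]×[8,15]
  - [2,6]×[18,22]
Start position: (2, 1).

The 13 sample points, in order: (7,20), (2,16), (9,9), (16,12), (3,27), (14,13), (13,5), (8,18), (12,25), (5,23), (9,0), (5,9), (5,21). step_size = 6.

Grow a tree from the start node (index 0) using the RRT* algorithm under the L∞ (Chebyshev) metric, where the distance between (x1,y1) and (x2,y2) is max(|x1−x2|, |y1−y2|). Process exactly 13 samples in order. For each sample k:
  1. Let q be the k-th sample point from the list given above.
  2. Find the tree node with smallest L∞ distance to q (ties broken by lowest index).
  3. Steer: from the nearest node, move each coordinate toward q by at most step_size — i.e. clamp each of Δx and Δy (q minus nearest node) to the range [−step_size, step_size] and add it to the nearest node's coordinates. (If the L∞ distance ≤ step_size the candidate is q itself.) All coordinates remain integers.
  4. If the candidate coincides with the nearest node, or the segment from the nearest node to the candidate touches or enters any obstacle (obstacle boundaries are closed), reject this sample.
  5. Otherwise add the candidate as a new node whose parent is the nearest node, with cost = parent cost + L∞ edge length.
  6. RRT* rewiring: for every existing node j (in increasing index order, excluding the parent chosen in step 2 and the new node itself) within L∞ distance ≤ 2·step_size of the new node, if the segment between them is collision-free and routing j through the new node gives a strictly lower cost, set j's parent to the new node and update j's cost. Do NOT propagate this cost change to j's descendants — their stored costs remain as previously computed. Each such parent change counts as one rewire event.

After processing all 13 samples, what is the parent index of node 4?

1. q=(7,20) nearest=0 d=19 new=(7,7) → add node 1 parent=0 cost=6
2. q=(2,16) nearest=1 d=9 new=(2,13) → blocked by [2,6]×[13,17], reject
3. q=(9,9) nearest=1 d=2 new=(9,9) → add node 2 parent=1 cost=8
4. q=(16,12) nearest=2 d=7 new=(15,12) → blocked by [10,14]×[8,15], reject
5. q=(3,27) nearest=2 d=18 new=(3,15) → blocked by [2,6]×[13,17], reject
6. q=(14,13) nearest=2 d=5 new=(14,13) → blocked by [10,14]×[8,15], reject
7. q=(13,5) nearest=2 d=4 new=(13,5) → blocked by [10,14]×[8,15], reject
8. q=(8,18) nearest=2 d=9 new=(8,15) → add node 3 parent=2 cost=14
9. q=(12,25) nearest=3 d=10 new=(12,21) → blocked by [10,13]×[16,18], reject
10. q=(5,23) nearest=3 d=8 new=(5,21) → blocked by [2,6]×[18,22], reject
11. q=(9,0) nearest=0 d=7 new=(8,0) → add node 4 parent=0 cost=6
12. q=(5,9) nearest=1 d=2 new=(5,9) → add node 5 parent=1 cost=8
13. q=(5,21) nearest=3 d=6 new=(5,21) → blocked by [2,6]×[18,22], reject

Parent of node 4: 0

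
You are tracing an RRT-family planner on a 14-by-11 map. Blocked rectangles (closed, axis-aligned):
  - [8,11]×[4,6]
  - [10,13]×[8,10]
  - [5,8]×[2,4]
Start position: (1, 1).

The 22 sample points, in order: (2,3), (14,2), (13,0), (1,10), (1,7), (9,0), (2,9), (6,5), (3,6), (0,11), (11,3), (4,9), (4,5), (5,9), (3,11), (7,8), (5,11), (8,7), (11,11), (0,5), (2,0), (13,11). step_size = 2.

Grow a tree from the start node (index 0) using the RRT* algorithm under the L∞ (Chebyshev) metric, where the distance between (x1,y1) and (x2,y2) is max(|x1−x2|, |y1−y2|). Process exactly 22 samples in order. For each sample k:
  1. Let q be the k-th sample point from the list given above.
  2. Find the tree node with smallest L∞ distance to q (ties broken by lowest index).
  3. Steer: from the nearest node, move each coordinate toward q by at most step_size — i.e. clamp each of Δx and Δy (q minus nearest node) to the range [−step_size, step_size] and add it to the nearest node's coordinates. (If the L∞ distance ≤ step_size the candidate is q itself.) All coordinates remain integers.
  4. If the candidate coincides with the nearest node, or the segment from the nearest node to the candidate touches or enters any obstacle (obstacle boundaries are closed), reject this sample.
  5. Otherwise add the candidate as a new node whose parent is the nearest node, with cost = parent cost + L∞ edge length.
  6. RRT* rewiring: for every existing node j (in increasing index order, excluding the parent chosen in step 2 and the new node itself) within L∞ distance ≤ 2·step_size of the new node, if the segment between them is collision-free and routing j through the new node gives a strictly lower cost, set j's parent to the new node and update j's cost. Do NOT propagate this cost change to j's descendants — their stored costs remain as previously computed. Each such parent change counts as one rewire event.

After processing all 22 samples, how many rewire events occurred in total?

Rewire events: 3

1. q=(2,3) nearest=0 d=2 new=(2,3) → add node 1 parent=0 cost=2
2. q=(14,2) nearest=1 d=12 new=(4,2) → add node 2 parent=1 cost=4
3. q=(13,0) nearest=2 d=9 new=(6,0) → add node 3 parent=2 cost=6
4. q=(1,10) nearest=1 d=7 new=(1,5) → add node 4 parent=1 cost=4
5. q=(1,7) nearest=4 d=2 new=(1,7) → add node 5 parent=4 cost=6
6. q=(9,0) nearest=3 d=3 new=(8,0) → add node 6 parent=3 cost=8
7. q=(2,9) nearest=5 d=2 new=(2,9) → add node 7 parent=5 cost=8
8. q=(6,5) nearest=2 d=3 new=(6,4) → blocked by [5,8]×[2,4], reject
9. q=(3,6) nearest=4 d=2 new=(3,6) → add node 8 parent=4 cost=6
10. q=(0,11) nearest=7 d=2 new=(0,11) → add node 9 parent=7 cost=10
11. q=(11,3) nearest=6 d=3 new=(10,2) → add node 10 parent=6 cost=10
12. q=(4,9) nearest=7 d=2 new=(4,9) → add node 11 parent=7 cost=10
13. q=(4,5) nearest=8 d=1 new=(4,5) → add node 12 parent=8 cost=7
14. q=(5,9) nearest=11 d=1 new=(5,9) → add node 13 parent=11 cost=11
15. q=(3,11) nearest=7 d=2 new=(3,11) → add node 14 parent=7 cost=10
16. q=(7,8) nearest=13 d=2 new=(7,8) → add node 15 parent=13 cost=13
17. q=(5,11) nearest=11 d=2 new=(5,11) → add node 16 parent=11 cost=12
18. q=(8,7) nearest=15 d=1 new=(8,7) → add node 17 parent=15 cost=14
19. q=(11,11) nearest=15 d=4 new=(9,10) → add node 18 parent=15 cost=15
20. q=(0,5) nearest=4 d=1 new=(0,5) → add node 19 parent=4 cost=5; rewire 11→19 (9<10)
21. q=(2,0) nearest=0 d=1 new=(2,0) → add node 20 parent=0 cost=1; rewire 2→20 (3<4); rewire 3→20 (5<6)
22. q=(13,11) nearest=18 d=4 new=(11,11) → add node 21 parent=18 cost=17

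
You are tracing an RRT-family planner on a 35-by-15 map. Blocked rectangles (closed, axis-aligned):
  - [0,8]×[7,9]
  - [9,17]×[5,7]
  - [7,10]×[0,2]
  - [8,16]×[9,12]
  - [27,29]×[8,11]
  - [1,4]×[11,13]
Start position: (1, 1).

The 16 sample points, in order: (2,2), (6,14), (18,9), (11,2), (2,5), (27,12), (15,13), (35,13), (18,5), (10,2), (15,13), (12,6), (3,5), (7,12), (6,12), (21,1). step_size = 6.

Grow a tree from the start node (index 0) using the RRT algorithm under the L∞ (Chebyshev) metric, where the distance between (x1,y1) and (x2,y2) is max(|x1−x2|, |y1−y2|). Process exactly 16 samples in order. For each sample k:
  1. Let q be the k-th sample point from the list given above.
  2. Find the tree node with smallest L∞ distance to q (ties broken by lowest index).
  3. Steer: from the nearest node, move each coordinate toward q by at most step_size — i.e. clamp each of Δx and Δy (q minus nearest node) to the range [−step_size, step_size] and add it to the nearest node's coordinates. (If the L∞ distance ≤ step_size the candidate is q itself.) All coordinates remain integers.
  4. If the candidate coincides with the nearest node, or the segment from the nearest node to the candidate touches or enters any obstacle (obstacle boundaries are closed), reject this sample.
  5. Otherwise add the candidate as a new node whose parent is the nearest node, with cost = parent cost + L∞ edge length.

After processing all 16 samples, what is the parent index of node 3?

Parent of node 3: 1

1. q=(2,2) nearest=0 d=1 new=(2,2) → add node 1 parent=0 cost=1
2. q=(6,14) nearest=1 d=12 new=(6,8) → blocked by [0,8]×[7,9], reject
3. q=(18,9) nearest=1 d=16 new=(8,8) → blocked by [0,8]×[7,9], reject
4. q=(11,2) nearest=1 d=9 new=(8,2) → blocked by [7,10]×[0,2], reject
5. q=(2,5) nearest=1 d=3 new=(2,5) → add node 2 parent=1 cost=4
6. q=(27,12) nearest=1 d=25 new=(8,8) → blocked by [0,8]×[7,9], reject
7. q=(15,13) nearest=1 d=13 new=(8,8) → blocked by [0,8]×[7,9], reject
8. q=(35,13) nearest=1 d=33 new=(8,8) → blocked by [0,8]×[7,9], reject
9. q=(18,5) nearest=1 d=16 new=(8,5) → add node 3 parent=1 cost=7
10. q=(10,2) nearest=3 d=3 new=(10,2) → blocked by [7,10]×[0,2], reject
11. q=(15,13) nearest=3 d=8 new=(14,11) → blocked by [9,17]×[5,7], reject
12. q=(12,6) nearest=3 d=4 new=(12,6) → blocked by [9,17]×[5,7], reject
13. q=(3,5) nearest=2 d=1 new=(3,5) → add node 4 parent=2 cost=5
14. q=(7,12) nearest=2 d=7 new=(7,11) → blocked by [0,8]×[7,9], reject
15. q=(6,12) nearest=2 d=7 new=(6,11) → blocked by [0,8]×[7,9], reject
16. q=(21,1) nearest=3 d=13 new=(14,1) → add node 5 parent=3 cost=13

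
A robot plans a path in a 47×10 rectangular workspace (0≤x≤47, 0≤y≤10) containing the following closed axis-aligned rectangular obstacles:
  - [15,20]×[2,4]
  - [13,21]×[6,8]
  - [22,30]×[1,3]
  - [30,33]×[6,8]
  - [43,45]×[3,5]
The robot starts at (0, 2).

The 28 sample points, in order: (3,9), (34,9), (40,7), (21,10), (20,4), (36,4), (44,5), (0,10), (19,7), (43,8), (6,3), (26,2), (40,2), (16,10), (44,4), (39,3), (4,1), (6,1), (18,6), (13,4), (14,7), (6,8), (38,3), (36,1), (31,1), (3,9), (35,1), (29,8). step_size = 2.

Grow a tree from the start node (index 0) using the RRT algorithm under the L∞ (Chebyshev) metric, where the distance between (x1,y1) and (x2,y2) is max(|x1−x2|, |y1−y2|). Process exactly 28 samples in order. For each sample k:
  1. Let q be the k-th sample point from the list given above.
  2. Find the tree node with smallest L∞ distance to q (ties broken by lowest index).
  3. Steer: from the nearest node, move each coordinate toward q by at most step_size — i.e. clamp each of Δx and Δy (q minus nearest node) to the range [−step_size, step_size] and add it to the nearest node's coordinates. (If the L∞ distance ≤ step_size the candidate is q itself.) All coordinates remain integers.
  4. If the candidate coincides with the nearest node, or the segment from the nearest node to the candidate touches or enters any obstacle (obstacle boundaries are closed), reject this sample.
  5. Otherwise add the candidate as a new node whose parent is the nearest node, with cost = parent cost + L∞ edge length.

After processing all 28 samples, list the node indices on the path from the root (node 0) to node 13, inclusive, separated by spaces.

Path: 0 1 2 3 13

1. q=(3,9) nearest=0 d=7 new=(2,4) → add node 1 parent=0 cost=2
2. q=(34,9) nearest=1 d=32 new=(4,6) → add node 2 parent=1 cost=4
3. q=(40,7) nearest=2 d=36 new=(6,7) → add node 3 parent=2 cost=6
4. q=(21,10) nearest=3 d=15 new=(8,9) → add node 4 parent=3 cost=8
5. q=(20,4) nearest=4 d=12 new=(10,7) → add node 5 parent=4 cost=10
6. q=(36,4) nearest=5 d=26 new=(12,5) → add node 6 parent=5 cost=12
7. q=(44,5) nearest=6 d=32 new=(14,5) → add node 7 parent=6 cost=14
8. q=(0,10) nearest=2 d=4 new=(2,8) → add node 8 parent=2 cost=6
9. q=(19,7) nearest=7 d=5 new=(16,7) → blocked by [13,21]×[6,8], reject
10. q=(43,8) nearest=7 d=29 new=(16,7) → blocked by [13,21]×[6,8], reject
11. q=(6,3) nearest=2 d=3 new=(6,4) → add node 9 parent=2 cost=6
12. q=(26,2) nearest=7 d=12 new=(16,3) → blocked by [15,20]×[2,4], reject
13. q=(40,2) nearest=7 d=26 new=(16,3) → blocked by [15,20]×[2,4], reject
14. q=(16,10) nearest=6 d=5 new=(14,7) → blocked by [13,21]×[6,8], reject
15. q=(44,4) nearest=7 d=30 new=(16,4) → blocked by [15,20]×[2,4], reject
16. q=(39,3) nearest=7 d=25 new=(16,3) → blocked by [15,20]×[2,4], reject
17. q=(4,1) nearest=1 d=3 new=(4,2) → add node 10 parent=1 cost=4
18. q=(6,1) nearest=10 d=2 new=(6,1) → add node 11 parent=10 cost=6
19. q=(18,6) nearest=7 d=4 new=(16,6) → blocked by [13,21]×[6,8], reject
20. q=(13,4) nearest=6 d=1 new=(13,4) → add node 12 parent=6 cost=13
21. q=(14,7) nearest=6 d=2 new=(14,7) → blocked by [13,21]×[6,8], reject
22. q=(6,8) nearest=3 d=1 new=(6,8) → add node 13 parent=3 cost=7
23. q=(38,3) nearest=7 d=24 new=(16,3) → blocked by [15,20]×[2,4], reject
24. q=(36,1) nearest=7 d=22 new=(16,3) → blocked by [15,20]×[2,4], reject
25. q=(31,1) nearest=7 d=17 new=(16,3) → blocked by [15,20]×[2,4], reject
26. q=(3,9) nearest=8 d=1 new=(3,9) → add node 14 parent=8 cost=7
27. q=(35,1) nearest=7 d=21 new=(16,3) → blocked by [15,20]×[2,4], reject
28. q=(29,8) nearest=7 d=15 new=(16,7) → blocked by [13,21]×[6,8], reject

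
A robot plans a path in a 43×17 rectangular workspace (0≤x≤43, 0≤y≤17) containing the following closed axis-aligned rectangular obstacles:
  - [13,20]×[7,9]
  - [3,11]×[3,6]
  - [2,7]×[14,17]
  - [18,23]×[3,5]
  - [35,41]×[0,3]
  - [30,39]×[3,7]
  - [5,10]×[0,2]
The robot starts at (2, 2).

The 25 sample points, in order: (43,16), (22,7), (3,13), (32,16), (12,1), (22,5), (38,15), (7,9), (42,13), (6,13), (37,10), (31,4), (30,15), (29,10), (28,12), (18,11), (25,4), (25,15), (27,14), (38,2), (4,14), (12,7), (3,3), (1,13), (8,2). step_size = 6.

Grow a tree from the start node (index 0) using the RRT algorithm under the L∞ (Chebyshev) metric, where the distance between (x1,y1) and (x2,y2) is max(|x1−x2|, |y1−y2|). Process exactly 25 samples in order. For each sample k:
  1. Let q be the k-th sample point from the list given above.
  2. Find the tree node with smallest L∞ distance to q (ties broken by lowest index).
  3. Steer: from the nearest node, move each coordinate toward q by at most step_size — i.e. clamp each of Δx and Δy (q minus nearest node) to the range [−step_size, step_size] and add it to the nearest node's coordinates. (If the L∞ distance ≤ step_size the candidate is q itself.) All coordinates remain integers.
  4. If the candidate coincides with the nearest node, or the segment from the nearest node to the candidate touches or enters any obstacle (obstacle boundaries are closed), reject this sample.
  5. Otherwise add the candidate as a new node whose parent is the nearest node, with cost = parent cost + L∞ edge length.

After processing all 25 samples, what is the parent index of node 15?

1. q=(43,16) nearest=0 d=41 new=(8,8) → blocked by [3,11]×[3,6], reject
2. q=(22,7) nearest=0 d=20 new=(8,7) → blocked by [3,11]×[3,6], reject
3. q=(3,13) nearest=0 d=11 new=(3,8) → add node 1 parent=0 cost=6
4. q=(32,16) nearest=1 d=29 new=(9,14) → add node 2 parent=1 cost=12
5. q=(12,1) nearest=1 d=9 new=(9,2) → blocked by [3,11]×[3,6], reject
6. q=(22,5) nearest=2 d=13 new=(15,8) → blocked by [13,20]×[7,9], reject
7. q=(38,15) nearest=2 d=29 new=(15,15) → add node 3 parent=2 cost=18
8. q=(7,9) nearest=1 d=4 new=(7,9) → add node 4 parent=1 cost=10
9. q=(42,13) nearest=3 d=27 new=(21,13) → add node 5 parent=3 cost=24
10. q=(6,13) nearest=2 d=3 new=(6,13) → add node 6 parent=2 cost=15
11. q=(37,10) nearest=5 d=16 new=(27,10) → add node 7 parent=5 cost=30
12. q=(31,4) nearest=7 d=6 new=(31,4) → blocked by [30,39]×[3,7], reject
13. q=(30,15) nearest=7 d=5 new=(30,15) → add node 8 parent=7 cost=35
14. q=(29,10) nearest=7 d=2 new=(29,10) → add node 9 parent=7 cost=32
15. q=(28,12) nearest=7 d=2 new=(28,12) → add node 10 parent=7 cost=32
16. q=(18,11) nearest=5 d=3 new=(18,11) → add node 11 parent=5 cost=27
17. q=(25,4) nearest=7 d=6 new=(25,4) → add node 12 parent=7 cost=36
18. q=(25,15) nearest=10 d=3 new=(25,15) → add node 13 parent=10 cost=35
19. q=(27,14) nearest=10 d=2 new=(27,14) → add node 14 parent=10 cost=34
20. q=(38,2) nearest=9 d=9 new=(35,4) → blocked by [30,39]×[3,7], reject
21. q=(4,14) nearest=6 d=2 new=(4,14) → blocked by [2,7]×[14,17], reject
22. q=(12,7) nearest=4 d=5 new=(12,7) → add node 15 parent=4 cost=15
23. q=(3,3) nearest=0 d=1 new=(3,3) → blocked by [3,11]×[3,6], reject
24. q=(1,13) nearest=1 d=5 new=(1,13) → add node 16 parent=1 cost=11
25. q=(8,2) nearest=15 d=5 new=(8,2) → blocked by [3,11]×[3,6], reject

Parent of node 15: 4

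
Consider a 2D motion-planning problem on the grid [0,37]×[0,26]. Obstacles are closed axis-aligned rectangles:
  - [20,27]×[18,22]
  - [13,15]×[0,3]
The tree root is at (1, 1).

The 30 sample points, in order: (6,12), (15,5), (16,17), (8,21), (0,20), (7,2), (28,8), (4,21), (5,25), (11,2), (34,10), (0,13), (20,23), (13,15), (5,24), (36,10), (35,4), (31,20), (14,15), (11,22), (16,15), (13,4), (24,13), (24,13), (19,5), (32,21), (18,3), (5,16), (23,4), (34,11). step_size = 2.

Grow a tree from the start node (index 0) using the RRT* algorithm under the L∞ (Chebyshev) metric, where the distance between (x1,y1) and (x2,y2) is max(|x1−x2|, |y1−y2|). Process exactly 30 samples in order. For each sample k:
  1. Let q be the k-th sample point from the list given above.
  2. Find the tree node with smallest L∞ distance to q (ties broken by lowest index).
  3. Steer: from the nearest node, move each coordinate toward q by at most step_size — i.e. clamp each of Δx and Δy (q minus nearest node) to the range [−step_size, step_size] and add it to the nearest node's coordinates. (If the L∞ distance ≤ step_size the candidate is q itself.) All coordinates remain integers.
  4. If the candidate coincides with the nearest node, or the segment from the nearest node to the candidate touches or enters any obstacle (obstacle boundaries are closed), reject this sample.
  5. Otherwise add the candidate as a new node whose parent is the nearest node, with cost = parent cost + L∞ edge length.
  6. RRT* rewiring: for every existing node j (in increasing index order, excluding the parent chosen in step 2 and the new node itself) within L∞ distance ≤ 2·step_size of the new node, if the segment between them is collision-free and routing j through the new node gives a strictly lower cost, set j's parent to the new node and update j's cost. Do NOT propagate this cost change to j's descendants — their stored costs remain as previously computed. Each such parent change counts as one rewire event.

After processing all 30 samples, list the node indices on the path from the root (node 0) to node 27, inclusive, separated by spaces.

1. q=(6,12) nearest=0 d=11 new=(3,3) → add node 1 parent=0 cost=2
2. q=(15,5) nearest=1 d=12 new=(5,5) → add node 2 parent=1 cost=4
3. q=(16,17) nearest=2 d=12 new=(7,7) → add node 3 parent=2 cost=6
4. q=(8,21) nearest=3 d=14 new=(8,9) → add node 4 parent=3 cost=8
5. q=(0,20) nearest=4 d=11 new=(6,11) → add node 5 parent=4 cost=10
6. q=(7,2) nearest=2 d=3 new=(7,3) → add node 6 parent=2 cost=6
7. q=(28,8) nearest=4 d=20 new=(10,8) → add node 7 parent=4 cost=10
8. q=(4,21) nearest=5 d=10 new=(4,13) → add node 8 parent=5 cost=12
9. q=(5,25) nearest=8 d=12 new=(5,15) → add node 9 parent=8 cost=14
10. q=(11,2) nearest=6 d=4 new=(9,2) → add node 10 parent=6 cost=8
11. q=(34,10) nearest=7 d=24 new=(12,10) → add node 11 parent=7 cost=12
12. q=(0,13) nearest=8 d=4 new=(2,13) → add node 12 parent=8 cost=14
13. q=(20,23) nearest=11 d=13 new=(14,12) → add node 13 parent=11 cost=14
14. q=(13,15) nearest=13 d=3 new=(13,14) → add node 14 parent=13 cost=16
15. q=(5,24) nearest=9 d=9 new=(5,17) → add node 15 parent=9 cost=16
16. q=(36,10) nearest=13 d=22 new=(16,10) → add node 16 parent=13 cost=16
17. q=(35,4) nearest=16 d=19 new=(18,8) → add node 17 parent=16 cost=18
18. q=(31,20) nearest=17 d=13 new=(20,10) → add node 18 parent=17 cost=20
19. q=(14,15) nearest=14 d=1 new=(14,15) → add node 19 parent=14 cost=17
20. q=(11,22) nearest=15 d=6 new=(7,19) → add node 20 parent=15 cost=18
21. q=(16,15) nearest=19 d=2 new=(16,15) → add node 21 parent=19 cost=19
22. q=(13,4) nearest=7 d=4 new=(12,6) → add node 22 parent=7 cost=12
23. q=(24,13) nearest=18 d=4 new=(22,12) → add node 23 parent=18 cost=22
24. q=(24,13) nearest=23 d=2 new=(24,13) → add node 24 parent=23 cost=24
25. q=(19,5) nearest=17 d=3 new=(19,6) → add node 25 parent=17 cost=20
26. q=(32,21) nearest=24 d=8 new=(26,15) → add node 26 parent=24 cost=26
27. q=(18,3) nearest=25 d=3 new=(18,4) → add node 27 parent=25 cost=22
28. q=(5,16) nearest=9 d=1 new=(5,16) → add node 28 parent=9 cost=15
29. q=(23,4) nearest=25 d=4 new=(21,4) → add node 29 parent=25 cost=22
30. q=(34,11) nearest=26 d=8 new=(28,13) → add node 30 parent=26 cost=28

Path: 0 1 2 3 4 7 11 13 16 17 25 27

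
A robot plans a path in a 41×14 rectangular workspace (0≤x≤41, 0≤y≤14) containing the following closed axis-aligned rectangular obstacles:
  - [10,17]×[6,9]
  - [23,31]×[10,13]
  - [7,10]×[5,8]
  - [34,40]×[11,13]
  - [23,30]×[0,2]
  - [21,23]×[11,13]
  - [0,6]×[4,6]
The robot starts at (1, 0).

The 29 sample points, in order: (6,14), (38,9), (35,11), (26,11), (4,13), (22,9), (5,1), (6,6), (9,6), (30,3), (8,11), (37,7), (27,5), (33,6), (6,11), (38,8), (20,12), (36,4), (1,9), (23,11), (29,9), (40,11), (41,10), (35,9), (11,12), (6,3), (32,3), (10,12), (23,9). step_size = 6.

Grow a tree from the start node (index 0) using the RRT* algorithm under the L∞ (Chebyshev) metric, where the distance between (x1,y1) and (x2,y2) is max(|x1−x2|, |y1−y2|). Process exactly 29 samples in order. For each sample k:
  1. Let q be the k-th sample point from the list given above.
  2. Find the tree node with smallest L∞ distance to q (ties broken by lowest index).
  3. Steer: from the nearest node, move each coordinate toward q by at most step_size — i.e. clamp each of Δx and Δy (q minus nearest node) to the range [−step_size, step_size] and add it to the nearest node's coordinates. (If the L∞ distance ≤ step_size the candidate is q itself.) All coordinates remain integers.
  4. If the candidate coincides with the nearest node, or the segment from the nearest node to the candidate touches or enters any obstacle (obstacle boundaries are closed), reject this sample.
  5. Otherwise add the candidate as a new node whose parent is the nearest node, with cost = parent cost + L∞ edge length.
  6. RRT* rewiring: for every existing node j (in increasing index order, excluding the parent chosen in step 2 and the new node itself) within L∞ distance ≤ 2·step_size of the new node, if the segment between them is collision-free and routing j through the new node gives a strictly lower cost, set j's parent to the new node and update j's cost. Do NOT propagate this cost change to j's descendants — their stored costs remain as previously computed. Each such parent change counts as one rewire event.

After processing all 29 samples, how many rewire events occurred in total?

Rewire events: 2

1. q=(6,14) nearest=0 d=14 new=(6,6) → blocked by [0,6]×[4,6], reject
2. q=(38,9) nearest=0 d=37 new=(7,6) → blocked by [7,10]×[5,8], reject
3. q=(35,11) nearest=0 d=34 new=(7,6) → blocked by [7,10]×[5,8], reject
4. q=(26,11) nearest=0 d=25 new=(7,6) → blocked by [7,10]×[5,8], reject
5. q=(4,13) nearest=0 d=13 new=(4,6) → blocked by [0,6]×[4,6], reject
6. q=(22,9) nearest=0 d=21 new=(7,6) → blocked by [7,10]×[5,8], reject
7. q=(5,1) nearest=0 d=4 new=(5,1) → add node 1 parent=0 cost=4
8. q=(6,6) nearest=1 d=5 new=(6,6) → blocked by [0,6]×[4,6], reject
9. q=(9,6) nearest=1 d=5 new=(9,6) → blocked by [7,10]×[5,8], reject
10. q=(30,3) nearest=1 d=25 new=(11,3) → add node 2 parent=1 cost=10
11. q=(8,11) nearest=2 d=8 new=(8,9) → blocked by [7,10]×[5,8], reject
12. q=(37,7) nearest=2 d=26 new=(17,7) → blocked by [10,17]×[6,9], reject
13. q=(27,5) nearest=2 d=16 new=(17,5) → add node 3 parent=2 cost=16
14. q=(33,6) nearest=3 d=16 new=(23,6) → add node 4 parent=3 cost=22
15. q=(6,11) nearest=2 d=8 new=(6,9) → blocked by [7,10]×[5,8], reject
16. q=(38,8) nearest=4 d=15 new=(29,8) → add node 5 parent=4 cost=28
17. q=(20,12) nearest=4 d=6 new=(20,12) → add node 6 parent=4 cost=28
18. q=(36,4) nearest=5 d=7 new=(35,4) → add node 7 parent=5 cost=34
19. q=(1,9) nearest=1 d=8 new=(1,7) → blocked by [0,6]×[4,6], reject
20. q=(23,11) nearest=6 d=3 new=(23,11) → blocked by [23,31]×[10,13], reject
21. q=(29,9) nearest=5 d=1 new=(29,9) → add node 8 parent=5 cost=29
22. q=(40,11) nearest=7 d=7 new=(40,10) → add node 9 parent=7 cost=40
23. q=(41,10) nearest=9 d=1 new=(41,10) → add node 10 parent=9 cost=41
24. q=(35,9) nearest=7 d=5 new=(35,9) → add node 11 parent=7 cost=39
25. q=(11,12) nearest=3 d=7 new=(11,11) → blocked by [10,17]×[6,9], reject
26. q=(6,3) nearest=1 d=2 new=(6,3) → add node 12 parent=1 cost=6
27. q=(32,3) nearest=7 d=3 new=(32,3) → add node 13 parent=7 cost=37
28. q=(10,12) nearest=3 d=7 new=(11,11) → blocked by [10,17]×[6,9], reject
29. q=(23,9) nearest=4 d=3 new=(23,9) → add node 14 parent=4 cost=25; rewire 11→14 (37<39); rewire 13→14 (34<37)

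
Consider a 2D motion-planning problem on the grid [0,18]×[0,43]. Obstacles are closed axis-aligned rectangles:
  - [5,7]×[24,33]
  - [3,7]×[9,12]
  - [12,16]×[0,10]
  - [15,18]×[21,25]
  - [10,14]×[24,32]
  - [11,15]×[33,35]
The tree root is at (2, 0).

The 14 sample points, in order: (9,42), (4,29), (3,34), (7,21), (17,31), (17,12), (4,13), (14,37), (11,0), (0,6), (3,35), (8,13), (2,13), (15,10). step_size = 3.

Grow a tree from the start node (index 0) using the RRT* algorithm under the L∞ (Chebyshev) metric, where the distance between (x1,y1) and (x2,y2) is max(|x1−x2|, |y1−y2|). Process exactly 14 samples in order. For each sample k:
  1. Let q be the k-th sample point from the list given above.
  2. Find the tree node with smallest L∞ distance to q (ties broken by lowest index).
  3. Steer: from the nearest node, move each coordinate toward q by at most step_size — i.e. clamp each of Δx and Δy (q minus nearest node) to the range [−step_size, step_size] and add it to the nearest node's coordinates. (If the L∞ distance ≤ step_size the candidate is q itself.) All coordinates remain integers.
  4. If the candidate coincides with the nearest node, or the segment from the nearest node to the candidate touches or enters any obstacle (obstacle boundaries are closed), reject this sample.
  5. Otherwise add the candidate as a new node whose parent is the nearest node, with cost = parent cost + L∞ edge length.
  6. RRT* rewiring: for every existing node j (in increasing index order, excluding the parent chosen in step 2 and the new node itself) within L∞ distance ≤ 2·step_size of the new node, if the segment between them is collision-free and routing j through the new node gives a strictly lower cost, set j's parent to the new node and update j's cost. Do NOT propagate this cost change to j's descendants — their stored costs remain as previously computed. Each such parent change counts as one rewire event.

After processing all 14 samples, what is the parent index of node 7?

1. q=(9,42) nearest=0 d=42 new=(5,3) → add node 1 parent=0 cost=3
2. q=(4,29) nearest=1 d=26 new=(4,6) → add node 2 parent=1 cost=6
3. q=(3,34) nearest=2 d=28 new=(3,9) → blocked by [3,7]×[9,12], reject
4. q=(7,21) nearest=2 d=15 new=(7,9) → blocked by [3,7]×[9,12], reject
5. q=(17,31) nearest=2 d=25 new=(7,9) → blocked by [3,7]×[9,12], reject
6. q=(17,12) nearest=1 d=12 new=(8,6) → add node 3 parent=1 cost=6
7. q=(4,13) nearest=2 d=7 new=(4,9) → blocked by [3,7]×[9,12], reject
8. q=(14,37) nearest=2 d=31 new=(7,9) → blocked by [3,7]×[9,12], reject
9. q=(11,0) nearest=1 d=6 new=(8,0) → add node 4 parent=1 cost=6
10. q=(0,6) nearest=2 d=4 new=(1,6) → add node 5 parent=2 cost=9
11. q=(3,35) nearest=2 d=29 new=(3,9) → blocked by [3,7]×[9,12], reject
12. q=(8,13) nearest=2 d=7 new=(7,9) → blocked by [3,7]×[9,12], reject
13. q=(2,13) nearest=2 d=7 new=(2,9) → add node 6 parent=2 cost=9
14. q=(15,10) nearest=3 d=7 new=(11,9) → add node 7 parent=3 cost=9

Parent of node 7: 3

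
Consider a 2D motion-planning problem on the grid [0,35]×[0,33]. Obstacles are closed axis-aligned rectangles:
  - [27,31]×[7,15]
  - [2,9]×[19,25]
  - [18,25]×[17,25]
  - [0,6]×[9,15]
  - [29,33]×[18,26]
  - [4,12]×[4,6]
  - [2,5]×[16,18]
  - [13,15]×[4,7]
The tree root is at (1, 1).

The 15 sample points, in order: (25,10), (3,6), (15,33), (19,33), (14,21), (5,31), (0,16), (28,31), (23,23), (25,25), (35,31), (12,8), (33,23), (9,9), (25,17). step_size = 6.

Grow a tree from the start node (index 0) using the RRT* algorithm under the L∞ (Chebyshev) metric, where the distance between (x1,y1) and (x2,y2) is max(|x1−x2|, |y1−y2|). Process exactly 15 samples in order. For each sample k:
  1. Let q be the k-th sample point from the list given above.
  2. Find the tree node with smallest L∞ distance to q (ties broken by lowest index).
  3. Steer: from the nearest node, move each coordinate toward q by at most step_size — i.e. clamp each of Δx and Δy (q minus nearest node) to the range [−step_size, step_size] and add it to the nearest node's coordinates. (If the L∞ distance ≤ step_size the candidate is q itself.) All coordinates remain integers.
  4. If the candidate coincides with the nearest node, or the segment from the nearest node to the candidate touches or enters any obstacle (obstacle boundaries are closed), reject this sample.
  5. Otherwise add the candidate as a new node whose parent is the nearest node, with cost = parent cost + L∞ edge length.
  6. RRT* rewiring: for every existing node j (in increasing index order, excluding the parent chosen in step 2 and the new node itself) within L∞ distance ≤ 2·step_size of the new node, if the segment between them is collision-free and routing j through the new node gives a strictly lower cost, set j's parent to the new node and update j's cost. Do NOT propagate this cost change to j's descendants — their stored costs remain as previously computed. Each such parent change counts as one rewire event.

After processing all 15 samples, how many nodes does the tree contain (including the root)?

1. q=(25,10) nearest=0 d=24 new=(7,7) → blocked by [4,12]×[4,6], reject
2. q=(3,6) nearest=0 d=5 new=(3,6) → add node 1 parent=0 cost=5
3. q=(15,33) nearest=1 d=27 new=(9,12) → blocked by [0,6]×[9,15], reject
4. q=(19,33) nearest=1 d=27 new=(9,12) → blocked by [0,6]×[9,15], reject
5. q=(14,21) nearest=1 d=15 new=(9,12) → blocked by [0,6]×[9,15], reject
6. q=(5,31) nearest=1 d=25 new=(5,12) → blocked by [0,6]×[9,15], reject
7. q=(0,16) nearest=1 d=10 new=(0,12) → blocked by [0,6]×[9,15], reject
8. q=(28,31) nearest=1 d=25 new=(9,12) → blocked by [0,6]×[9,15], reject
9. q=(23,23) nearest=1 d=20 new=(9,12) → blocked by [0,6]×[9,15], reject
10. q=(25,25) nearest=1 d=22 new=(9,12) → blocked by [0,6]×[9,15], reject
11. q=(35,31) nearest=1 d=32 new=(9,12) → blocked by [0,6]×[9,15], reject
12. q=(12,8) nearest=1 d=9 new=(9,8) → add node 2 parent=1 cost=11
13. q=(33,23) nearest=2 d=24 new=(15,14) → add node 3 parent=2 cost=17
14. q=(9,9) nearest=2 d=1 new=(9,9) → add node 4 parent=2 cost=12
15. q=(25,17) nearest=3 d=10 new=(21,17) → blocked by [18,25]×[17,25], reject

Node count: 5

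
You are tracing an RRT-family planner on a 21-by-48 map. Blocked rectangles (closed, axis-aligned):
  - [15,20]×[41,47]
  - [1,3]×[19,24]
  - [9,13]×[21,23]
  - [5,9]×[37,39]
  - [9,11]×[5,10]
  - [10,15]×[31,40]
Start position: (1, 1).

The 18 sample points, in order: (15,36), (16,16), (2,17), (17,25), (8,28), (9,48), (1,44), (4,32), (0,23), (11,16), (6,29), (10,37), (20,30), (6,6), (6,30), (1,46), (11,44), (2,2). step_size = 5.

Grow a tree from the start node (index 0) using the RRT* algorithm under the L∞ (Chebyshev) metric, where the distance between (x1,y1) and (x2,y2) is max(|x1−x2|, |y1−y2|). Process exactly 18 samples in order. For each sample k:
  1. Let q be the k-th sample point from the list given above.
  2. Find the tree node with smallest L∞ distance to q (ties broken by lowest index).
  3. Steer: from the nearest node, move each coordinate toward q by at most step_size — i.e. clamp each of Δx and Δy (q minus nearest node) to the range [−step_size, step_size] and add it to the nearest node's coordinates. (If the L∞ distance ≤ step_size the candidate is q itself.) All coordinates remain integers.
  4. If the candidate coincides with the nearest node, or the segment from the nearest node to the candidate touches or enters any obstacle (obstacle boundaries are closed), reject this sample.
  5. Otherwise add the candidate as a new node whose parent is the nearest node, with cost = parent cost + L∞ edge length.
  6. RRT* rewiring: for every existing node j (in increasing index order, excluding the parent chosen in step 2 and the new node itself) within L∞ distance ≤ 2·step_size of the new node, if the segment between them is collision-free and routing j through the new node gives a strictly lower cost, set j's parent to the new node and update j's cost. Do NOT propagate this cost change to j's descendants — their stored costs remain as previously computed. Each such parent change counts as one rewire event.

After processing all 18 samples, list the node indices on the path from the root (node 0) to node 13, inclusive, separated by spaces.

Path: 0 13

1. q=(15,36) nearest=0 d=35 new=(6,6) → add node 1 parent=0 cost=5
2. q=(16,16) nearest=1 d=10 new=(11,11) → blocked by [9,11]×[5,10], reject
3. q=(2,17) nearest=1 d=11 new=(2,11) → add node 2 parent=1 cost=10
4. q=(17,25) nearest=2 d=15 new=(7,16) → add node 3 parent=2 cost=15
5. q=(8,28) nearest=3 d=12 new=(8,21) → add node 4 parent=3 cost=20
6. q=(9,48) nearest=4 d=27 new=(9,26) → add node 5 parent=4 cost=25
7. q=(1,44) nearest=5 d=18 new=(4,31) → add node 6 parent=5 cost=30
8. q=(4,32) nearest=6 d=1 new=(4,32) → add node 7 parent=6 cost=31
9. q=(0,23) nearest=3 d=7 new=(2,21) → blocked by [1,3]×[19,24], reject
10. q=(11,16) nearest=3 d=4 new=(11,16) → add node 8 parent=3 cost=19
11. q=(6,29) nearest=6 d=2 new=(6,29) → add node 9 parent=6 cost=32
12. q=(10,37) nearest=6 d=6 new=(9,36) → add node 10 parent=6 cost=35
13. q=(20,30) nearest=5 d=11 new=(14,30) → add node 11 parent=5 cost=30
14. q=(6,6) nearest=1 d=0 → coincident, reject
15. q=(6,30) nearest=9 d=1 new=(6,30) → add node 12 parent=9 cost=33
16. q=(1,46) nearest=10 d=10 new=(4,41) → blocked by [5,9]×[37,39], reject
17. q=(11,44) nearest=10 d=8 new=(11,41) → blocked by [10,15]×[31,40], reject
18. q=(2,2) nearest=0 d=1 new=(2,2) → add node 13 parent=0 cost=1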